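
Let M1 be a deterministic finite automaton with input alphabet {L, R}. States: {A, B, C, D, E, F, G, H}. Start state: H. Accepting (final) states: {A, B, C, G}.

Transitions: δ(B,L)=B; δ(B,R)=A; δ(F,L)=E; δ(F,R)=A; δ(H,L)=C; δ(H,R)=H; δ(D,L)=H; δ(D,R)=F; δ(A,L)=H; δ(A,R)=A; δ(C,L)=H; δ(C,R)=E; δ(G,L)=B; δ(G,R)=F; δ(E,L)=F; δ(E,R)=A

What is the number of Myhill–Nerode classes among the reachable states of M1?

4

First remove the unreachable states {B,D,G}; 5 states remain.
P0 = {A,C} | {E,F,H}.
On input R, block {A,C} splits into {A} and {C}.
On input L, block {E,F,H} splits into {E,F} and {H}.
The partition is now stable with 4 blocks: {A} | {E,F} | {C} | {H}.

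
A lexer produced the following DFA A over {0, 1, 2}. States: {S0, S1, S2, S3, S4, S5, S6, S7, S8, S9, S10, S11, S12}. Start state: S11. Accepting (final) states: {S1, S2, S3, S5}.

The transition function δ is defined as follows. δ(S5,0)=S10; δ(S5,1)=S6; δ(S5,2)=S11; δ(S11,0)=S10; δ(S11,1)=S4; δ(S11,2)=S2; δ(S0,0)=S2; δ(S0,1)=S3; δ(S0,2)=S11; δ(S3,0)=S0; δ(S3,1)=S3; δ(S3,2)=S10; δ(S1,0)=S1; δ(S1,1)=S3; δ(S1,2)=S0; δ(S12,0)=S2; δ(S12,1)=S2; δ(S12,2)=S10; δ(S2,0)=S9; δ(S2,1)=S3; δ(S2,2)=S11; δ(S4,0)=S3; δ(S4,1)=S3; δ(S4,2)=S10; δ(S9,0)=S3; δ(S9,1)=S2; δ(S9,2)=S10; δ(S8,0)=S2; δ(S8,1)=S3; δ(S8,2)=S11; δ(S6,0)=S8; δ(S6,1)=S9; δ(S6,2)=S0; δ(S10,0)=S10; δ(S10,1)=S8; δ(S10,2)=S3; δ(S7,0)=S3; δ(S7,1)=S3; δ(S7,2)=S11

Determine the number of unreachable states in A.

No path from S11 leads to S1, S5, S6, S7, S12; the other 8 states are all reachable.

5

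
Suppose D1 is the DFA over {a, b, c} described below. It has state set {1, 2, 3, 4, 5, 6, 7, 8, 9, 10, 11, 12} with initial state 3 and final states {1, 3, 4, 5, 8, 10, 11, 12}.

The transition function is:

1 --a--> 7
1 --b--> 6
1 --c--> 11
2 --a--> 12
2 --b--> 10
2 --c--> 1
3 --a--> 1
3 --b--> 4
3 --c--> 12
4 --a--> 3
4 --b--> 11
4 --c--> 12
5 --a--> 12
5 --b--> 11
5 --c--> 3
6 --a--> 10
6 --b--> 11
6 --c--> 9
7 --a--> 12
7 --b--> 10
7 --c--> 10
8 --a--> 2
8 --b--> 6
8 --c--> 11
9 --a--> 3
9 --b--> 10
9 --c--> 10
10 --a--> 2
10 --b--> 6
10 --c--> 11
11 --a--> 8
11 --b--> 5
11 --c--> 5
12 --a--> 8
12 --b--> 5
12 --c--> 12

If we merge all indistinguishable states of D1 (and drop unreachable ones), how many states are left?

P0 = {1,3,4,5,8,10,11,12} | {2,6,7,9}.
Split {1,3,4,5,8,10,11,12} by δ(·,a) → {3,4,5,11,12} and {1,8,10}.
Refine {3,4,5,11,12} on symbol a: members go to different blocks, giving {3,11,12} and {4,5}.
On input c, block {3,11,12} splits into {3,12} and {11}.
Split {2,6,7,9} by δ(·,a) → {2,7,9} and {6}.
No further refinement is possible. Final partition (6 blocks): {3,12} | {2,7,9} | {1,8,10} | {4,5} | {11} | {6}.

6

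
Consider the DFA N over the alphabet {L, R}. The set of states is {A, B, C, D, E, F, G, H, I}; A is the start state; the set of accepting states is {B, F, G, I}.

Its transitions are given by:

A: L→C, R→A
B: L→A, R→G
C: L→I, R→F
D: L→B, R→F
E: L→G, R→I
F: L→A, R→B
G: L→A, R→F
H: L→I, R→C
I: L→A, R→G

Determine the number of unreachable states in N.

No path from A leads to D, E, H; the other 6 states are all reachable.

3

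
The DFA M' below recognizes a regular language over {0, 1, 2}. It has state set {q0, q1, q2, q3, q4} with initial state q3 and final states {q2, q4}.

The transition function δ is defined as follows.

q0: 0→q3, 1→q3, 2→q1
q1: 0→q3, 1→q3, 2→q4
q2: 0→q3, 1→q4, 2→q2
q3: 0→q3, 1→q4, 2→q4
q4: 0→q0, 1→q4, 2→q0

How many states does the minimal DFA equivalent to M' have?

States {q2} cannot be reached from the start state, so discard them.
P0 = {q4} | {q0,q1,q3}.
Split {q0,q1,q3} by δ(·,1) → {q0,q1} and {q3}.
On input 2, block {q0,q1} splits into {q0} and {q1}.
No further refinement is possible. Final partition (4 blocks): {q4} | {q0} | {q3} | {q1}.

4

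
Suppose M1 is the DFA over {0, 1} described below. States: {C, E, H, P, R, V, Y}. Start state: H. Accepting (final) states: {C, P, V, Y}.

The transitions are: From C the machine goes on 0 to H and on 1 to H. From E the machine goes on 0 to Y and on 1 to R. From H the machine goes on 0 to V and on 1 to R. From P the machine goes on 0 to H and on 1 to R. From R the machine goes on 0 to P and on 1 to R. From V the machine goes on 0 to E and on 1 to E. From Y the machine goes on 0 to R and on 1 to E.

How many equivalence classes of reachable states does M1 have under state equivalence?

2

First remove the unreachable states {C}; 6 states remain.
Initial partition by acceptance: {P,V,Y} | {E,H,R}.
The partition is now stable with 2 blocks: {P,V,Y} | {E,H,R}.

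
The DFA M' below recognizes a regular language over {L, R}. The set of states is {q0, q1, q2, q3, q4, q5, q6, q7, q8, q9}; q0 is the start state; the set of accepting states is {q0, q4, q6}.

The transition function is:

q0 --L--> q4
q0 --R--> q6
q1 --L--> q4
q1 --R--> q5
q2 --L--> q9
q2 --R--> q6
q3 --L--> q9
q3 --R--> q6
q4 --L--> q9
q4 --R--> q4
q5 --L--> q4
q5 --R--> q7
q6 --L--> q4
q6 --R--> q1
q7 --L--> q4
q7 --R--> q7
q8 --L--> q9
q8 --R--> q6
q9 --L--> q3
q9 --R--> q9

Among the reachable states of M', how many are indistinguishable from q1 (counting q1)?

3

States {q2,q8} cannot be reached from the start state, so discard them.
P0 = {q0,q4,q6} | {q1,q3,q5,q7,q9}.
On input L, block {q0,q4,q6} splits into {q0,q6} and {q4}.
Split {q0,q6} by δ(·,R) → {q0} and {q6}.
On input L, block {q1,q3,q5,q7,q9} splits into {q1,q5,q7} and {q3,q9}.
On input R, block {q3,q9} splits into {q3} and {q9}.
The partition is now stable with 6 blocks: {q0} | {q1,q5,q7} | {q4} | {q6} | {q3} | {q9}.
State q1 belongs to the block {q1,q5,q7}, which has 3 states.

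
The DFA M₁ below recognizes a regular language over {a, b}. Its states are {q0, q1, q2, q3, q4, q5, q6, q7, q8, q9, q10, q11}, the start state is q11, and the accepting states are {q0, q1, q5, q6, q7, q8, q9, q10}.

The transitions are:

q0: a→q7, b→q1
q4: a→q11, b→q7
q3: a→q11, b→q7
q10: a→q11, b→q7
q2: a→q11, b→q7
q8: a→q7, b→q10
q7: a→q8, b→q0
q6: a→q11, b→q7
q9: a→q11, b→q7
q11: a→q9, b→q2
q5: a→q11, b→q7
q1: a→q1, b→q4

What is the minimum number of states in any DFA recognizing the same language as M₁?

Reachable states from the start: {q0,q1,q2,q4,q7,q8,q9,q10,q11}. Unreachable: {q3,q5,q6} — drop them.
Start with accepting vs non-accepting: {q0,q1,q7,q8,q9,q10} | {q2,q4,q11}.
Split {q0,q1,q7,q8,q9,q10} by δ(·,a) → {q0,q1,q7,q8} and {q9,q10}.
Refine {q0,q1,q7,q8} on symbol b: members go to different blocks, giving {q0,q7} and {q1} and {q8}.
On input a, block {q0,q7} splits into {q0} and {q7}.
Split {q2,q4,q11} by δ(·,a) → {q2,q4} and {q11}.
The partition is now stable with 7 blocks: {q0} | {q2,q4} | {q9,q10} | {q1} | {q8} | {q7} | {q11}.

7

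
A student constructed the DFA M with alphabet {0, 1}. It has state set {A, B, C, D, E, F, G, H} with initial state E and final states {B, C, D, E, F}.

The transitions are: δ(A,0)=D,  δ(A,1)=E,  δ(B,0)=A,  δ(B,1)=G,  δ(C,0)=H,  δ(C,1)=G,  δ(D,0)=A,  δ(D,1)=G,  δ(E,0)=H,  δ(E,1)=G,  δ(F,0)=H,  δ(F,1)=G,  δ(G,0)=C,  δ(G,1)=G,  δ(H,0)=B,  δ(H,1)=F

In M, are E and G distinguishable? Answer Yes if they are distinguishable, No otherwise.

All states are reachable from the start state.
Initial partition by acceptance: {B,C,D,E,F} | {A,G,H}.
Split {A,G,H} by δ(·,1) → {A,H} and {G}.
Stable partition: {B,C,D,E,F} | {A,H} | {G} — 3 equivalence classes.
E and G end up in different blocks, so they are distinguishable. For instance, the string 'ε' is accepted from only E.

Yes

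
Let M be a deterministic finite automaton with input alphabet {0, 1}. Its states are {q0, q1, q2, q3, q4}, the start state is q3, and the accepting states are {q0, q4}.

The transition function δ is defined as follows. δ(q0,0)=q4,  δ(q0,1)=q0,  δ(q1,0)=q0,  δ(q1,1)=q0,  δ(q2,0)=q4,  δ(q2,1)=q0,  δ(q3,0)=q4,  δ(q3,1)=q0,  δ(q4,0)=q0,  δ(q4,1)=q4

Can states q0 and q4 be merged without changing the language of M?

Yes

Reachable states from the start: {q0,q3,q4}. Unreachable: {q1,q2} — drop them.
Start with accepting vs non-accepting: {q0,q4} | {q3}.
Stable partition: {q0,q4} | {q3} — 2 equivalence classes.
q0 and q4 lie in the same block of the stable partition, so they are equivalent — no string distinguishes them.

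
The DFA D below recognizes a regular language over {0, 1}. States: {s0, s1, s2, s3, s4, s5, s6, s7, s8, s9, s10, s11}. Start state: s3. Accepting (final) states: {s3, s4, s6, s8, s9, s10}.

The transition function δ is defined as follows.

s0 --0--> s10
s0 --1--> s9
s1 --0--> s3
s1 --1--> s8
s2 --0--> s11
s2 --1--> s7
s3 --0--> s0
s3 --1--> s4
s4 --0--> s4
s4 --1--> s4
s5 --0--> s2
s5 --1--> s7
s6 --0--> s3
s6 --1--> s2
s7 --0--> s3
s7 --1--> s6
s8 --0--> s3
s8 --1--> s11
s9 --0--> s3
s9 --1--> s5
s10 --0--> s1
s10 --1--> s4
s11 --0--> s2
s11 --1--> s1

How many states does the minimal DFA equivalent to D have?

5

P0 = {s3,s4,s6,s8,s9,s10} | {s0,s1,s2,s5,s7,s11}.
On input 0, block {s3,s4,s6,s8,s9,s10} splits into {s4,s6,s8,s9} and {s3,s10}.
Refine {s4,s6,s8,s9} on symbol 0: members go to different blocks, giving {s6,s8,s9} and {s4}.
Split {s0,s1,s2,s5,s7,s11} by δ(·,0) → {s0,s1,s7} and {s2,s5,s11}.
No further refinement is possible. Final partition (5 blocks): {s6,s8,s9} | {s0,s1,s7} | {s3,s10} | {s4} | {s2,s5,s11}.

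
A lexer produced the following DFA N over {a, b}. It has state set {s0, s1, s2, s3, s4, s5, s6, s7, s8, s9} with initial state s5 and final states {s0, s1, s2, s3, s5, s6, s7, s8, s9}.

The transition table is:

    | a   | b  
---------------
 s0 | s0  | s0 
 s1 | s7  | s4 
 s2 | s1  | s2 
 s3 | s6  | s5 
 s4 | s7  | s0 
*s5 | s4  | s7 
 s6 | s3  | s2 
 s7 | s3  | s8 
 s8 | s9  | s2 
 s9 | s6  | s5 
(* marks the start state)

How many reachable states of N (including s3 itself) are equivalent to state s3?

2

All states are reachable from the start state.
Initial partition by acceptance: {s0,s1,s2,s3,s5,s6,s7,s8,s9} | {s4}.
Refine {s0,s1,s2,s3,s5,s6,s7,s8,s9} on symbol a: members go to different blocks, giving {s0,s1,s2,s3,s6,s7,s8,s9} and {s5}.
Refine {s0,s1,s2,s3,s6,s7,s8,s9} on symbol b: members go to different blocks, giving {s0,s2,s6,s7,s8} and {s3,s9} and {s1}.
Split {s0,s2,s6,s7,s8} by δ(·,a) → {s6,s7,s8} and {s0} and {s2}.
Split {s6,s7,s8} by δ(·,b) → {s6,s8} and {s7}.
No further refinement is possible. Final partition (8 blocks): {s6,s8} | {s4} | {s5} | {s3,s9} | {s1} | {s0} | {s2} | {s7}.
The equivalence class containing s3 is {s3,s9}, of size 2.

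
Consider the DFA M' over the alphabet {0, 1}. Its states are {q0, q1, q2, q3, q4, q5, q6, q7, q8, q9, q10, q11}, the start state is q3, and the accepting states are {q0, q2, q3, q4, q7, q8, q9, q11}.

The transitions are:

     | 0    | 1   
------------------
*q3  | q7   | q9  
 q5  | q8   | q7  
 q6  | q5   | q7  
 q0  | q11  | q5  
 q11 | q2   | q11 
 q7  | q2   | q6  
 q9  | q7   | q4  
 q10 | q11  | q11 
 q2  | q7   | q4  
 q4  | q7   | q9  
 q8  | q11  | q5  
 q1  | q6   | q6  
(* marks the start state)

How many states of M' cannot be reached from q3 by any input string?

3

BFS from q3 reaches {q2, q3, q4, q5, q6, q7, q8, q9, q11}; the 3 state(s) q0, q1, q10 are never visited.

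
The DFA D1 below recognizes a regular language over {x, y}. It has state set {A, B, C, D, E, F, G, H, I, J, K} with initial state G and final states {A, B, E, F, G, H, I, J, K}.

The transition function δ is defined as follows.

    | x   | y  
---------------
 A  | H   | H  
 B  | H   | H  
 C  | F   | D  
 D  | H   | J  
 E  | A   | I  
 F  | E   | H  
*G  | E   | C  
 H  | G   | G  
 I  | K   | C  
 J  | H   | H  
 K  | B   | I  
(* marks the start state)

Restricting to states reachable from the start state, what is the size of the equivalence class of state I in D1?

2

All states are reachable from the start state.
P0 = {A,B,E,F,G,H,I,J,K} | {C,D}.
On input y, block {A,B,E,F,G,H,I,J,K} splits into {A,B,E,F,H,J,K} and {G,I}.
On input x, block {A,B,E,F,H,J,K} splits into {A,B,E,F,J,K} and {H}.
On input x, block {A,B,E,F,J,K} splits into {A,B,J} and {E,F,K}.
Split {C,D} by δ(·,x) → {C} and {D}.
Refine {E,F,K} on symbol x: members go to different blocks, giving {E,K} and {F}.
Stable partition: {A,B,J} | {C} | {G,I} | {H} | {E,K} | {D} | {F} — 7 equivalence classes.
State I belongs to the block {G,I}, which has 2 states.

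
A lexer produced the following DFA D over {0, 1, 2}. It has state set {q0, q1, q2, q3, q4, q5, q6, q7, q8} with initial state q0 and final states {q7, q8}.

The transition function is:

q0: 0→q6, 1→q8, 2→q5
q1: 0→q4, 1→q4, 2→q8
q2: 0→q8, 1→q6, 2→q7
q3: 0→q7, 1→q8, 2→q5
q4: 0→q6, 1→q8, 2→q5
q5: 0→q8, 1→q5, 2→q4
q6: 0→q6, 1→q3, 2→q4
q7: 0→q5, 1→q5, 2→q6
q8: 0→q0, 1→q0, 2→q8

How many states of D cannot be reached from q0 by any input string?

2

Starting at q0 and following transitions, the reachable set is {q0, q3, q4, q5, q6, q7, q8}. That leaves q1, q2 unreachable — 2 in total.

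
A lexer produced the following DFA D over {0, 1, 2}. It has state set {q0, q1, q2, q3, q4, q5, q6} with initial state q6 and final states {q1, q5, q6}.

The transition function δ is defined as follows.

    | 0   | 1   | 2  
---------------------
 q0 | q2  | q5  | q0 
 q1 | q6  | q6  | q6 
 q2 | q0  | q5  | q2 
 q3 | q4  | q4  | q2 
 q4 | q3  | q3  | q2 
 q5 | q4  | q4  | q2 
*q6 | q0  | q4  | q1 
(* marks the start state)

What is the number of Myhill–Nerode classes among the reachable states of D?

Start with accepting vs non-accepting: {q1,q5,q6} | {q0,q2,q3,q4}.
Refine {q1,q5,q6} on symbol 0: members go to different blocks, giving {q5,q6} and {q1}.
On input 2, block {q5,q6} splits into {q5} and {q6}.
On input 1, block {q0,q2,q3,q4} splits into {q0,q2} and {q3,q4}.
No further refinement is possible. Final partition (5 blocks): {q5} | {q0,q2} | {q1} | {q6} | {q3,q4}.

5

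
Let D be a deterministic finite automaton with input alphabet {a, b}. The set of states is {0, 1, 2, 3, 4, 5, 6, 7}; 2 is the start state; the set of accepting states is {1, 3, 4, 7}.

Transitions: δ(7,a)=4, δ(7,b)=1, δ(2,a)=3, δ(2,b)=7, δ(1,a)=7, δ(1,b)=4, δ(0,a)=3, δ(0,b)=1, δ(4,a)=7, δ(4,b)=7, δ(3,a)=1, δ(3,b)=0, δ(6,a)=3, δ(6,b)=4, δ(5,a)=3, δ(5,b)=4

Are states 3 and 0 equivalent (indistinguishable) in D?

No

Reachable states from the start: {0,1,2,3,4,7}. Unreachable: {5,6} — drop them.
P0 = {1,3,4,7} | {0,2}.
Split {1,3,4,7} by δ(·,b) → {1,4,7} and {3}.
Stable partition: {1,4,7} | {0,2} | {3} — 3 equivalence classes.
3 and 0 end up in different blocks, so they are distinguishable. For instance, the string 'ε' is accepted from only 3.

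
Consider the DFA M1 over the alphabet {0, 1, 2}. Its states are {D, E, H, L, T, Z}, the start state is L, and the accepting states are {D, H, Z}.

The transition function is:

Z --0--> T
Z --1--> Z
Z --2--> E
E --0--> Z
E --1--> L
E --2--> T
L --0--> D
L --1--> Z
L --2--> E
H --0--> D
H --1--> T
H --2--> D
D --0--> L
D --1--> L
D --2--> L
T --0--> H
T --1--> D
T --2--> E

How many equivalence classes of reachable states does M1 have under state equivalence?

P0 = {D,H,Z} | {E,L,T}.
Refine {D,H,Z} on symbol 0: members go to different blocks, giving {D,Z} and {H}.
On input 1, block {D,Z} splits into {D} and {Z}.
Refine {E,L,T} on symbol 0: members go to different blocks, giving {L} and {E} and {T}.
The partition is now stable with 6 blocks: {D} | {L} | {H} | {Z} | {E} | {T}.

6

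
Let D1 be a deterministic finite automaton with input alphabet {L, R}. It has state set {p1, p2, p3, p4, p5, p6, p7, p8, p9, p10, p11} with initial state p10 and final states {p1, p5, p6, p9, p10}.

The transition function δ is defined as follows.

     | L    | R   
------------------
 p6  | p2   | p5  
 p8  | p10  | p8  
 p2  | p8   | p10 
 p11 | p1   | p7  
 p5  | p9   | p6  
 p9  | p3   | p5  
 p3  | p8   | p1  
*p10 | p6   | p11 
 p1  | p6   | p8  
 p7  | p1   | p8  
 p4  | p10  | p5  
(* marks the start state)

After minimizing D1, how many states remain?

5

States {p4} cannot be reached from the start state, so discard them.
Start with accepting vs non-accepting: {p1,p5,p6,p9,p10} | {p2,p3,p7,p8,p11}.
On input L, block {p1,p5,p6,p9,p10} splits into {p1,p5,p10} and {p6,p9}.
On input R, block {p1,p5,p10} splits into {p1,p10} and {p5}.
Split {p2,p3,p7,p8,p11} by δ(·,L) → {p7,p8,p11} and {p2,p3}.
The partition is now stable with 5 blocks: {p1,p10} | {p7,p8,p11} | {p6,p9} | {p5} | {p2,p3}.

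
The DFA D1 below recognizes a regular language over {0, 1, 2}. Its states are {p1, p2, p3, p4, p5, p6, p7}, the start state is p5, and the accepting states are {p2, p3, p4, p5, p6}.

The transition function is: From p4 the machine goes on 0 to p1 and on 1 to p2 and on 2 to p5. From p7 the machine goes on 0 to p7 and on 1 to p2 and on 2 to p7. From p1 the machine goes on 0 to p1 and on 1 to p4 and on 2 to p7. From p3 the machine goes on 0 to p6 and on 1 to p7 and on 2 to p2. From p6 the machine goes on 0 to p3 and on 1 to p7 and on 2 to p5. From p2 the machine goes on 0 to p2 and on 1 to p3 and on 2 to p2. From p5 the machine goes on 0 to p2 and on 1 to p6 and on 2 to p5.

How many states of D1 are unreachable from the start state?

BFS from p5 reaches {p2, p3, p5, p6, p7}; the 2 state(s) p1, p4 are never visited.

2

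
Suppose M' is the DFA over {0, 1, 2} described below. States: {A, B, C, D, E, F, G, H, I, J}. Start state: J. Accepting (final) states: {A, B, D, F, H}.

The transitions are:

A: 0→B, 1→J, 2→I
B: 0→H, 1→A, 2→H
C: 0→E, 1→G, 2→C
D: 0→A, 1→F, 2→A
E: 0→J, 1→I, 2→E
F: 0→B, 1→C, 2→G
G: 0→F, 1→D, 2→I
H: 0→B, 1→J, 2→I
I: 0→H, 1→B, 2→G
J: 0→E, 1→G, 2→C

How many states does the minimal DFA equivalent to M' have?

Start with accepting vs non-accepting: {A,B,D,F,H} | {C,E,G,I,J}.
Refine {A,B,D,F,H} on symbol 1: members go to different blocks, giving {A,F,H} and {B,D}.
Split {C,E,G,I,J} by δ(·,0) → {C,E,J} and {G,I}.
No further refinement is possible. Final partition (4 blocks): {A,F,H} | {C,E,J} | {B,D} | {G,I}.

4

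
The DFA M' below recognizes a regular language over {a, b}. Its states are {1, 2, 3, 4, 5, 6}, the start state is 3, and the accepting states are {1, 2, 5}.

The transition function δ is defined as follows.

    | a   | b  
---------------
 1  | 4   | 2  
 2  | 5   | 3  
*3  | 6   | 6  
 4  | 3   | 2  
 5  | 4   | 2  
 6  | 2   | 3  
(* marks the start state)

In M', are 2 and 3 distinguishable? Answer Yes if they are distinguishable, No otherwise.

Reachable states from the start: {2,3,4,5,6}. Unreachable: {1} — drop them.
P0 = {2,5} | {3,4,6}.
On input a, block {2,5} splits into {2} and {5}.
Refine {3,4,6} on symbol a: members go to different blocks, giving {3,4} and {6}.
Split {3,4} by δ(·,a) → {3} and {4}.
The partition is now stable with 5 blocks: {2} | {3} | {5} | {6} | {4}.
2 and 3 end up in different blocks, so they are distinguishable. For instance, the string 'ε' is accepted from only 2.

Yes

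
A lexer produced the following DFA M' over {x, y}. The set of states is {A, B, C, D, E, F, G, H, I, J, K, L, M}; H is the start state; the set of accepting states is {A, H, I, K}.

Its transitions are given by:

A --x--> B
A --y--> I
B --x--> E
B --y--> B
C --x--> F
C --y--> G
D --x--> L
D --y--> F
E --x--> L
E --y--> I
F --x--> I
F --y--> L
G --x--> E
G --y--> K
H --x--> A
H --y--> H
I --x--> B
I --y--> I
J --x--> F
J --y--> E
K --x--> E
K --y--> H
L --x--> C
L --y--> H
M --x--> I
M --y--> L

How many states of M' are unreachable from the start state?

No path from H leads to D, J, M; the other 10 states are all reachable.

3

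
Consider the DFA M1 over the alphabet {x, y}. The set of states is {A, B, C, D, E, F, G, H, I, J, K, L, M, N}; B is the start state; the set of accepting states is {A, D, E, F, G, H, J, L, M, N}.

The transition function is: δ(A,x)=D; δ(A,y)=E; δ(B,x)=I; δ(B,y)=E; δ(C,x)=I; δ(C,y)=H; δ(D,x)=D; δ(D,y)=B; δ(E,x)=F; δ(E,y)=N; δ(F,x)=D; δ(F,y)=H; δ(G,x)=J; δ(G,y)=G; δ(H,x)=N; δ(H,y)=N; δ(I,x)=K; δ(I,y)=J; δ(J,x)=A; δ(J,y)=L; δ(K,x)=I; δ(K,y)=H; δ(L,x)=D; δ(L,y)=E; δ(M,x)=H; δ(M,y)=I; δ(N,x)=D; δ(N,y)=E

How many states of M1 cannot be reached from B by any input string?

3

Starting at B and following transitions, the reachable set is {A, B, D, E, F, H, I, J, K, L, N}. That leaves C, G, M unreachable — 3 in total.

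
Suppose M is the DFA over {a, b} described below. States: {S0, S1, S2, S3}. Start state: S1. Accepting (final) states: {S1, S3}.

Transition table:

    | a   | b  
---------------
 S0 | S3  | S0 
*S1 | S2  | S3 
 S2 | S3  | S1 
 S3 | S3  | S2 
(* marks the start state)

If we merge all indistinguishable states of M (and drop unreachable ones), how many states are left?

3

First remove the unreachable states {S0}; 3 states remain.
P0 = {S1,S3} | {S2}.
Refine {S1,S3} on symbol a: members go to different blocks, giving {S1} and {S3}.
The partition is now stable with 3 blocks: {S1} | {S2} | {S3}.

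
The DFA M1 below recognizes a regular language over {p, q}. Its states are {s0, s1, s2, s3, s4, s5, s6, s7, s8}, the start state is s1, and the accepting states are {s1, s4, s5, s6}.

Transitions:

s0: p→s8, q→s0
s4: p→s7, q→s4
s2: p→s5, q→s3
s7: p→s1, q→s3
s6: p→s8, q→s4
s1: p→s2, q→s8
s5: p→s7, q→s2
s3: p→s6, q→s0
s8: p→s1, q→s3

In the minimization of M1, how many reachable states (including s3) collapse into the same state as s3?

1

Initial partition by acceptance: {s1,s4,s5,s6} | {s0,s2,s3,s7,s8}.
Split {s1,s4,s5,s6} by δ(·,q) → {s1,s5} and {s4,s6}.
Refine {s0,s2,s3,s7,s8} on symbol p: members go to different blocks, giving {s2,s7,s8} and {s0} and {s3}.
No further refinement is possible. Final partition (5 blocks): {s1,s5} | {s2,s7,s8} | {s4,s6} | {s0} | {s3}.
State s3 belongs to the block {s3}, which has 1 states.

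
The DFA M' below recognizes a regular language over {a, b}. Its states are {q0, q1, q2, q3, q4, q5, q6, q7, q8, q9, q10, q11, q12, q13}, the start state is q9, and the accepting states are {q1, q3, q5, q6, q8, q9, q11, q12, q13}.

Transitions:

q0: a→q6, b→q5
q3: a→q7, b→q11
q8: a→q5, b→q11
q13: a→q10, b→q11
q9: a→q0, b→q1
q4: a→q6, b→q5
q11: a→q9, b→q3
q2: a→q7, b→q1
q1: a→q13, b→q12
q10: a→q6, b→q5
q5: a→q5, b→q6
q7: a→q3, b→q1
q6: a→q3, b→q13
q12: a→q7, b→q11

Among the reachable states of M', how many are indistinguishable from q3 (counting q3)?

2

First remove the unreachable states {q2,q4,q8}; 11 states remain.
Start with accepting vs non-accepting: {q1,q3,q5,q6,q9,q11,q12,q13} | {q0,q7,q10}.
On input a, block {q1,q3,q5,q6,q9,q11,q12,q13} splits into {q1,q5,q6,q11} and {q3,q9,q12,q13}.
Refine {q1,q5,q6,q11} on symbol a: members go to different blocks, giving {q1,q6,q11} and {q5}.
Split {q0,q7,q10} by δ(·,a) → {q0,q10} and {q7}.
On input a, block {q3,q9,q12,q13} splits into {q3,q12} and {q9,q13}.
Refine {q1,q6,q11} on symbol a: members go to different blocks, giving {q1,q11} and {q6}.
Stable partition: {q1,q11} | {q0,q10} | {q3,q12} | {q5} | {q7} | {q9,q13} | {q6} — 7 equivalence classes.
State q3 belongs to the block {q3,q12}, which has 2 states.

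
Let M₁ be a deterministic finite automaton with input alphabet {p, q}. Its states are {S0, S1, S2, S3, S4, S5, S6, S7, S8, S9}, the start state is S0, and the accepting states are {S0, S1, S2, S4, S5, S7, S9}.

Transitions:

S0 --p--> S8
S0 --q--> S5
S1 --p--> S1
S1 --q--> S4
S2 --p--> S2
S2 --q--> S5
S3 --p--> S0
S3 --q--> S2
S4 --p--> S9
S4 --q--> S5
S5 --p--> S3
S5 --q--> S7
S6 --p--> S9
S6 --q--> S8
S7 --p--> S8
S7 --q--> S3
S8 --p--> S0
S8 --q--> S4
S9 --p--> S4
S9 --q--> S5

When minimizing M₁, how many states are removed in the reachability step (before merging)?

Starting at S0 and following transitions, the reachable set is {S0, S2, S3, S4, S5, S7, S8, S9}. That leaves S1, S6 unreachable — 2 in total.

2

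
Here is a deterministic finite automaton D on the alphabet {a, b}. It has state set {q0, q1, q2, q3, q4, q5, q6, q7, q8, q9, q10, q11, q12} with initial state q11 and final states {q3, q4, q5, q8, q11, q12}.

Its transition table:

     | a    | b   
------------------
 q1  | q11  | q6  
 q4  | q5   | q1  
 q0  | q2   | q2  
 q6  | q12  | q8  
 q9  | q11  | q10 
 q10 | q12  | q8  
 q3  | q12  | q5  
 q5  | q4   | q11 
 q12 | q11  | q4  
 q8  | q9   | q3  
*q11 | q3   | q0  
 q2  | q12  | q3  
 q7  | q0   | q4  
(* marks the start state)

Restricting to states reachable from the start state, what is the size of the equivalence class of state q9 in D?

Reachable states from the start: {q0,q1,q2,q3,q4,q5,q6,q8,q9,q10,q11,q12}. Unreachable: {q7} — drop them.
Initial partition by acceptance: {q3,q4,q5,q8,q11,q12} | {q0,q1,q2,q6,q9,q10}.
Split {q3,q4,q5,q8,q11,q12} by δ(·,a) → {q3,q4,q5,q11,q12} and {q8}.
Split {q3,q4,q5,q11,q12} by δ(·,b) → {q3,q5,q12} and {q4,q11}.
On input a, block {q3,q5,q12} splits into {q5,q12} and {q3}.
Split {q0,q1,q2,q6,q9,q10} by δ(·,a) → {q2,q6,q10} and {q1,q9} and {q0}.
On input b, block {q2,q6,q10} splits into {q6,q10} and {q2}.
Refine {q4,q11} on symbol a: members go to different blocks, giving {q4} and {q11}.
Refine {q5,q12} on symbol a: members go to different blocks, giving {q5} and {q12}.
Stable partition: {q5} | {q6,q10} | {q8} | {q4} | {q3} | {q1,q9} | {q0} | {q2} | {q11} | {q12} — 10 equivalence classes.
The equivalence class containing q9 is {q1,q9}, of size 2.

2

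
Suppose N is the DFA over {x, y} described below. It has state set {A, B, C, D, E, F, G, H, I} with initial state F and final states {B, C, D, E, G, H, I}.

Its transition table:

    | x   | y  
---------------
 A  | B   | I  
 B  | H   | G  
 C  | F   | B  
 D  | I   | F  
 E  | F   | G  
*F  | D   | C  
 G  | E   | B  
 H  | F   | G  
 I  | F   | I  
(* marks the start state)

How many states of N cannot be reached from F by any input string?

BFS from F reaches {B, C, D, E, F, G, H, I}; the 1 state(s) A are never visited.

1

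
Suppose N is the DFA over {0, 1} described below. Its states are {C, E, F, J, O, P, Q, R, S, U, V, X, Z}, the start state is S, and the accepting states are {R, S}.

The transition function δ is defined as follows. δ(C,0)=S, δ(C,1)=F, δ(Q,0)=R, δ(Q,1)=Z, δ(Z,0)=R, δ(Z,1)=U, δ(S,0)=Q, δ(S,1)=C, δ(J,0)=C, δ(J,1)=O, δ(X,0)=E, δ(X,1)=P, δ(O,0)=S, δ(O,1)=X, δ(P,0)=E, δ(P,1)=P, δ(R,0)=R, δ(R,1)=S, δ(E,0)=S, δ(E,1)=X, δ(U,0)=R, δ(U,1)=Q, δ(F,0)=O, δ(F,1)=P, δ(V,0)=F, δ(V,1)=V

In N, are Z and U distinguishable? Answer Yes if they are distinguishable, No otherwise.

No

Reachable states from the start: {C,E,F,O,P,Q,R,S,U,X,Z}. Unreachable: {J,V} — drop them.
Initial partition by acceptance: {R,S} | {C,E,F,O,P,Q,U,X,Z}.
Split {R,S} by δ(·,0) → {S} and {R}.
On input 0, block {C,E,F,O,P,Q,U,X,Z} splits into {C,E,O} and {F,P,X} and {Q,U,Z}.
The partition is now stable with 5 blocks: {S} | {C,E,O} | {R} | {F,P,X} | {Q,U,Z}.
Z and U lie in the same block of the stable partition, so they are equivalent — no string distinguishes them.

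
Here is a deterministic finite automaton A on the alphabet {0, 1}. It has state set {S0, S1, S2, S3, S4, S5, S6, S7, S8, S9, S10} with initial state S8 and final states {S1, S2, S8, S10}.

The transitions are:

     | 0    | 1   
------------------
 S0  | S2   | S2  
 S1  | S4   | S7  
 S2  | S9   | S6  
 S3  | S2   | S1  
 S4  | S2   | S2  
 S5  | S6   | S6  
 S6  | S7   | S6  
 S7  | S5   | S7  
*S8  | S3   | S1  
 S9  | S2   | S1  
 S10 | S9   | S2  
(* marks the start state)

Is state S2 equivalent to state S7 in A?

Reachable states from the start: {S1,S2,S3,S4,S5,S6,S7,S8,S9}. Unreachable: {S0,S10} — drop them.
P0 = {S1,S2,S8} | {S3,S4,S5,S6,S7,S9}.
On input 1, block {S1,S2,S8} splits into {S1,S2} and {S8}.
Split {S3,S4,S5,S6,S7,S9} by δ(·,0) → {S3,S4,S9} and {S5,S6,S7}.
The partition is now stable with 4 blocks: {S1,S2} | {S3,S4,S9} | {S8} | {S5,S6,S7}.
S2 and S7 end up in different blocks, so they are distinguishable. For instance, the string 'ε' is accepted from only S2.

No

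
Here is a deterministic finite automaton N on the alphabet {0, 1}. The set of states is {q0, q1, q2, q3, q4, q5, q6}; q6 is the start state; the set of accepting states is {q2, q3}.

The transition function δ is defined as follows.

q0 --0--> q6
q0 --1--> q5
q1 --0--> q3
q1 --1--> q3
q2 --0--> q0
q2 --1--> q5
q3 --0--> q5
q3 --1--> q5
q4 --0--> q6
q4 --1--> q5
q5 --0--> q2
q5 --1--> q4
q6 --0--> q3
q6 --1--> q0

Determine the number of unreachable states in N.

1

No path from q6 leads to q1; the other 6 states are all reachable.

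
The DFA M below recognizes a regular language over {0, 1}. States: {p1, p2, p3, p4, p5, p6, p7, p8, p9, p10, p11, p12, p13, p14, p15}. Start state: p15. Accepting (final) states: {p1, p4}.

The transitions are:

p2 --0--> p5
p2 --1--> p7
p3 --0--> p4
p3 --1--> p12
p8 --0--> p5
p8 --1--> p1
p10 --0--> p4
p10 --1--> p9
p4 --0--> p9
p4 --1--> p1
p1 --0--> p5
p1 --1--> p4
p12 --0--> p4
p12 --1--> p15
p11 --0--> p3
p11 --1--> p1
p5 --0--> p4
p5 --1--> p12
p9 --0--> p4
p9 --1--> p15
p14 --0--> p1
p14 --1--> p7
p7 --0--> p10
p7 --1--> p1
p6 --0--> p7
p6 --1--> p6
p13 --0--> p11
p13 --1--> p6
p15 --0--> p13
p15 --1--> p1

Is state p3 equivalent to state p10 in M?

Yes

First remove the unreachable states {p2,p8,p14}; 12 states remain.
Initial partition by acceptance: {p1,p4} | {p3,p5,p6,p7,p9,p10,p11,p12,p13,p15}.
Refine {p3,p5,p6,p7,p9,p10,p11,p12,p13,p15} on symbol 0: members go to different blocks, giving {p3,p5,p9,p10,p12} and {p6,p7,p11,p13,p15}.
Refine {p3,p5,p9,p10,p12} on symbol 1: members go to different blocks, giving {p3,p5,p10} and {p9,p12}.
Split {p1,p4} by δ(·,0) → {p1} and {p4}.
Split {p6,p7,p11,p13,p15} by δ(·,0) → {p6,p13,p15} and {p7,p11}.
On input 0, block {p6,p13,p15} splits into {p6,p13} and {p15}.
Stable partition: {p1} | {p3,p5,p10} | {p6,p13} | {p9,p12} | {p4} | {p7,p11} | {p15} — 7 equivalence classes.
p3 and p10 lie in the same block of the stable partition, so they are equivalent — no string distinguishes them.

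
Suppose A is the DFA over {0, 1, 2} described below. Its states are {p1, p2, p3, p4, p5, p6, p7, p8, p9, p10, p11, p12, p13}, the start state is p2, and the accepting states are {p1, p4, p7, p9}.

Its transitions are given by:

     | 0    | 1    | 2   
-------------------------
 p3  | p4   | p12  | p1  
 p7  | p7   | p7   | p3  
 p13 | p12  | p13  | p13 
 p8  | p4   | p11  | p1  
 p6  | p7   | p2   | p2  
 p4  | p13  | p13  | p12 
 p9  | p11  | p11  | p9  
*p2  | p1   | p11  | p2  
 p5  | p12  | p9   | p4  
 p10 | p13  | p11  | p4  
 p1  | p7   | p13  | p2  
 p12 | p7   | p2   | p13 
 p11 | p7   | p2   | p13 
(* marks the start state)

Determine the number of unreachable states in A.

Starting at p2 and following transitions, the reachable set is {p1, p2, p3, p4, p7, p11, p12, p13}. That leaves p5, p6, p8, p9, p10 unreachable — 5 in total.

5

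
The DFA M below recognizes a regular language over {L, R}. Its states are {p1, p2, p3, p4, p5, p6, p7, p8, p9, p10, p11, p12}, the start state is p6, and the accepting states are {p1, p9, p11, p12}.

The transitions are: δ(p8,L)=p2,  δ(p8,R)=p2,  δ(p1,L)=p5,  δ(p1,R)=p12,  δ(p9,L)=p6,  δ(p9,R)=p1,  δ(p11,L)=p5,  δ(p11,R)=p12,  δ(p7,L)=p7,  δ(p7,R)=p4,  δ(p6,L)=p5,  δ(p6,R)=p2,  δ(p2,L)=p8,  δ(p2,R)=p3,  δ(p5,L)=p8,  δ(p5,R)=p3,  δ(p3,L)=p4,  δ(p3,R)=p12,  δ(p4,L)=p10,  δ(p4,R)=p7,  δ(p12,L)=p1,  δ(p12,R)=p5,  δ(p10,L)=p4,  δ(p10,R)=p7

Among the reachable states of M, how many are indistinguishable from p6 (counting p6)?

Reachable states from the start: {p1,p2,p3,p4,p5,p6,p7,p8,p10,p12}. Unreachable: {p9,p11} — drop them.
P0 = {p1,p12} | {p2,p3,p4,p5,p6,p7,p8,p10}.
Split {p1,p12} by δ(·,L) → {p1} and {p12}.
Split {p2,p3,p4,p5,p6,p7,p8,p10} by δ(·,R) → {p2,p4,p5,p6,p7,p8,p10} and {p3}.
On input R, block {p2,p4,p5,p6,p7,p8,p10} splits into {p4,p6,p7,p8,p10} and {p2,p5}.
Refine {p4,p6,p7,p8,p10} on symbol L: members go to different blocks, giving {p4,p7,p10} and {p6,p8}.
No further refinement is possible. Final partition (6 blocks): {p1} | {p4,p7,p10} | {p12} | {p3} | {p2,p5} | {p6,p8}.
The equivalence class containing p6 is {p6,p8}, of size 2.

2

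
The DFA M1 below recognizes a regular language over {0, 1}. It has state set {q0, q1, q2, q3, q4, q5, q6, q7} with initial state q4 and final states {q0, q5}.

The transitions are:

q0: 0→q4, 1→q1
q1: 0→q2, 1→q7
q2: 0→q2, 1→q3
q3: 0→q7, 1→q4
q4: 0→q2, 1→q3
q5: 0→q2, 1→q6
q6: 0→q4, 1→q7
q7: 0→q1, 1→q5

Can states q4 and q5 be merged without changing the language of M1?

No

States {q0} cannot be reached from the start state, so discard them.
P0 = {q5} | {q1,q2,q3,q4,q6,q7}.
On input 1, block {q1,q2,q3,q4,q6,q7} splits into {q1,q2,q3,q4,q6} and {q7}.
On input 0, block {q1,q2,q3,q4,q6} splits into {q1,q2,q4,q6} and {q3}.
Refine {q1,q2,q4,q6} on symbol 1: members go to different blocks, giving {q1,q6} and {q2,q4}.
Stable partition: {q5} | {q1,q6} | {q7} | {q3} | {q2,q4} — 5 equivalence classes.
q4 and q5 end up in different blocks, so they are distinguishable. For instance, the string 'ε' is accepted from only q5.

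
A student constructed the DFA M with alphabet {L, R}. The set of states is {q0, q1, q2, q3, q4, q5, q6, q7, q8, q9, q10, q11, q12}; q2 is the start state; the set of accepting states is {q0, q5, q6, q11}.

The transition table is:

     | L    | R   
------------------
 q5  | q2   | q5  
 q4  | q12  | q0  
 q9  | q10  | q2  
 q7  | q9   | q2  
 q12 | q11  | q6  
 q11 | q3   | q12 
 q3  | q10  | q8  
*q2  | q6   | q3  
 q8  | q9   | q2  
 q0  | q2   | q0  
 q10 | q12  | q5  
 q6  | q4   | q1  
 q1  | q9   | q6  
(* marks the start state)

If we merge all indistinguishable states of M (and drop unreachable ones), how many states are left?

10

Reachable states from the start: {q0,q1,q2,q3,q4,q5,q6,q8,q9,q10,q11,q12}. Unreachable: {q7} — drop them.
Start with accepting vs non-accepting: {q0,q5,q6,q11} | {q1,q2,q3,q4,q8,q9,q10,q12}.
Refine {q0,q5,q6,q11} on symbol R: members go to different blocks, giving {q0,q5} and {q6,q11}.
Refine {q1,q2,q3,q4,q8,q9,q10,q12} on symbol L: members go to different blocks, giving {q1,q3,q4,q8,q9,q10} and {q2,q12}.
Refine {q1,q3,q4,q8,q9,q10} on symbol L: members go to different blocks, giving {q1,q3,q8,q9} and {q4,q10}.
Split {q1,q3,q8,q9} by δ(·,L) → {q1,q8} and {q3,q9}.
Refine {q1,q8} on symbol R: members go to different blocks, giving {q1} and {q8}.
Refine {q6,q11} on symbol L: members go to different blocks, giving {q6} and {q11}.
Refine {q2,q12} on symbol L: members go to different blocks, giving {q2} and {q12}.
Split {q3,q9} by δ(·,R) → {q3} and {q9}.
No further refinement is possible. Final partition (10 blocks): {q0,q5} | {q1} | {q6} | {q2} | {q4,q10} | {q3} | {q8} | {q11} | {q12} | {q9}.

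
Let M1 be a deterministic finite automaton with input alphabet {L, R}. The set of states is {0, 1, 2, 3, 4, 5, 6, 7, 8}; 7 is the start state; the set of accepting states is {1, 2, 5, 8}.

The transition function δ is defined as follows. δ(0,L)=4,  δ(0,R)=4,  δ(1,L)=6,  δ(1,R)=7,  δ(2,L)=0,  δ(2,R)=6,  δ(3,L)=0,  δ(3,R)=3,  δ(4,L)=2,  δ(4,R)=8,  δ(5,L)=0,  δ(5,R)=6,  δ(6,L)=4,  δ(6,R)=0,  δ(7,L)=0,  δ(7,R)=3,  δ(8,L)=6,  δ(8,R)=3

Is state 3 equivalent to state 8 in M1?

States {1,5} cannot be reached from the start state, so discard them.
P0 = {2,8} | {0,3,4,6,7}.
On input L, block {0,3,4,6,7} splits into {0,3,6,7} and {4}.
On input L, block {0,3,6,7} splits into {0,6} and {3,7}.
Refine {2,8} on symbol R: members go to different blocks, giving {2} and {8}.
Split {0,6} by δ(·,R) → {0} and {6}.
Stable partition: {2} | {0} | {4} | {3,7} | {8} | {6} — 6 equivalence classes.
3 and 8 end up in different blocks, so they are distinguishable. For instance, the string 'ε' is accepted from only 8.

No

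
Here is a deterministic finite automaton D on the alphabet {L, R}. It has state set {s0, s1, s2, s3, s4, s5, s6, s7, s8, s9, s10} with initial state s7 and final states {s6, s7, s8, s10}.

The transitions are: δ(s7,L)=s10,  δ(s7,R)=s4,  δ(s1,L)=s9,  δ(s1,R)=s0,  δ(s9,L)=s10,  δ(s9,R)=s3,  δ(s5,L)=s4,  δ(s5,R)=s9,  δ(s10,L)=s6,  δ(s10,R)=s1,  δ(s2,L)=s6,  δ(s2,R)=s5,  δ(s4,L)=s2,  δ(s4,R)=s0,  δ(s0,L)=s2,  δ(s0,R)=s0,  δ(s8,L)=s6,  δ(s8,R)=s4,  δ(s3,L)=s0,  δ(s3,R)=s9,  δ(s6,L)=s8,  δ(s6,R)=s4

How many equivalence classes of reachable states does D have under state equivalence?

P0 = {s6,s7,s8,s10} | {s0,s1,s2,s3,s4,s5,s9}.
Refine {s0,s1,s2,s3,s4,s5,s9} on symbol L: members go to different blocks, giving {s0,s1,s3,s4,s5} and {s2,s9}.
Refine {s0,s1,s3,s4,s5} on symbol L: members go to different blocks, giving {s0,s1,s4} and {s3,s5}.
Stable partition: {s6,s7,s8,s10} | {s0,s1,s4} | {s2,s9} | {s3,s5} — 4 equivalence classes.

4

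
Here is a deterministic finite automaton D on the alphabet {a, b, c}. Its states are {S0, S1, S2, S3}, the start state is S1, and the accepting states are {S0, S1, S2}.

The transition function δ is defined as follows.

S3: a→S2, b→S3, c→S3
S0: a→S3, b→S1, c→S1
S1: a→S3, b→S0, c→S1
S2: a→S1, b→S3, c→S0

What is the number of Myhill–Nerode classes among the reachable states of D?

Every state is reachable, so we keep all 4.
Initial partition by acceptance: {S0,S1,S2} | {S3}.
On input a, block {S0,S1,S2} splits into {S0,S1} and {S2}.
The partition is now stable with 3 blocks: {S0,S1} | {S3} | {S2}.

3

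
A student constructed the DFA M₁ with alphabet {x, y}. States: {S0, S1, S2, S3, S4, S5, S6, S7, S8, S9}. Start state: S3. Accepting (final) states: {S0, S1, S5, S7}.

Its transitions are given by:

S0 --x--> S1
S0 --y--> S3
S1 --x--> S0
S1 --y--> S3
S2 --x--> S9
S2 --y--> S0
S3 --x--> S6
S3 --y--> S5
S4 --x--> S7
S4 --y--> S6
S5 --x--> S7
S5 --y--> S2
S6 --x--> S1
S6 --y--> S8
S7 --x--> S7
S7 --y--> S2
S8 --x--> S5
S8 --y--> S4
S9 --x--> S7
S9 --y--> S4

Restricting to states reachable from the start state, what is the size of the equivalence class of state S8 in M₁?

4

Every state is reachable, so we keep all 10.
P0 = {S0,S1,S5,S7} | {S2,S3,S4,S6,S8,S9}.
Split {S2,S3,S4,S6,S8,S9} by δ(·,x) → {S4,S6,S8,S9} and {S2,S3}.
No further refinement is possible. Final partition (3 blocks): {S0,S1,S5,S7} | {S4,S6,S8,S9} | {S2,S3}.
State S8 belongs to the block {S4,S6,S8,S9}, which has 4 states.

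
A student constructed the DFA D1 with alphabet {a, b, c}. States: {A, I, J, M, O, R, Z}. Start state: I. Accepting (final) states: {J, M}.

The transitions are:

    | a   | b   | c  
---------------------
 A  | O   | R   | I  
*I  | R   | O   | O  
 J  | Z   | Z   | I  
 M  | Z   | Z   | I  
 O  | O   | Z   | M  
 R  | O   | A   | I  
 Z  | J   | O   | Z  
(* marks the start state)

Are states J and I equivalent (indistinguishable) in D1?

Every state is reachable, so we keep all 7.
Initial partition by acceptance: {J,M} | {A,I,O,R,Z}.
Refine {A,I,O,R,Z} on symbol a: members go to different blocks, giving {A,I,O,R} and {Z}.
On input b, block {A,I,O,R} splits into {A,I,R} and {O}.
Refine {A,I,R} on symbol a: members go to different blocks, giving {A,R} and {I}.
The partition is now stable with 5 blocks: {J,M} | {A,R} | {Z} | {O} | {I}.
J and I end up in different blocks, so they are distinguishable. For instance, the string 'ε' is accepted from only J.

No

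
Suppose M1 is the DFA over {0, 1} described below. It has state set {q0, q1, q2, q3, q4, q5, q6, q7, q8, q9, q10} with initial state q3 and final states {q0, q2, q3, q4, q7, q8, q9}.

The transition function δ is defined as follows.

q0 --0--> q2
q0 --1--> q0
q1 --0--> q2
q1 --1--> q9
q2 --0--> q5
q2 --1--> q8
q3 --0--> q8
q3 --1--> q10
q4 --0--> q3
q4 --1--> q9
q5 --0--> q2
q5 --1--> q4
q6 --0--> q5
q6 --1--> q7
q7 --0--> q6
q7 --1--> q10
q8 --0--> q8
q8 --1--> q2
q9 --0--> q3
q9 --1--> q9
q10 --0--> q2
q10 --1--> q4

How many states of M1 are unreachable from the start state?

Starting at q3 and following transitions, the reachable set is {q2, q3, q4, q5, q8, q9, q10}. That leaves q0, q1, q6, q7 unreachable — 4 in total.

4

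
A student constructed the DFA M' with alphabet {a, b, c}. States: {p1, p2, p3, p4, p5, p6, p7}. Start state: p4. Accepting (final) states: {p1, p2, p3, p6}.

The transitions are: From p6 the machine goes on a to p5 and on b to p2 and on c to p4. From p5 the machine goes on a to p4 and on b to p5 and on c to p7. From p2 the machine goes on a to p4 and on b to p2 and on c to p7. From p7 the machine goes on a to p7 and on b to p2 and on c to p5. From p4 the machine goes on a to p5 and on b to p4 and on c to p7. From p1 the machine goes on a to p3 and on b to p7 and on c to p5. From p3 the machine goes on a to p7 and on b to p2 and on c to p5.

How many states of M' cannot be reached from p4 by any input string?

3

No path from p4 leads to p1, p3, p6; the other 4 states are all reachable.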